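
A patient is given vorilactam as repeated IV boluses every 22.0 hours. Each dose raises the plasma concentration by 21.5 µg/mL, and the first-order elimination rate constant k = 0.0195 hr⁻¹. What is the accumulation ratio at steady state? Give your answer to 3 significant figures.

Fraction remaining after one interval: e^(−kτ) = e^(−0.01950 × 22.0) = 0.6512
R = 1 / (1 − 0.6512) = 1 / 0.3488 ≈ 2.87

2.87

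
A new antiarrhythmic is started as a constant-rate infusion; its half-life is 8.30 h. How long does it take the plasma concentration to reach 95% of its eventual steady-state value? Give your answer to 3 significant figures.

35.9 hours

k = ln 2 / 8.30 = 0.08351 h⁻¹
f = 1 − e^(−kt)  ⇒  t = −ln(1 − f) / k
t = −ln(1 − 0.95) / 0.08351 = 2.996 / 0.08351 ≈ 35.9 hours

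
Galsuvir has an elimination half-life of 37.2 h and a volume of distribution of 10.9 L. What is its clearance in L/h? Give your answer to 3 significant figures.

0.203 L/h

k = ln 2 / t½ = ln 2 / 37.2 = 0.01863 h⁻¹
CL = k · V = 0.01863 × 10.9 ≈ 0.203 L/h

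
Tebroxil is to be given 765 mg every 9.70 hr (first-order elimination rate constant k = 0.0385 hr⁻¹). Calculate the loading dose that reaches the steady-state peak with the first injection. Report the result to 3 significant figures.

2450 mg

Accumulation ratio R = 1 / (1 − e^(−kτ)) = 1 / (1 − e^(−0.03850×9.70)) = 1 / (1 − 0.6884) = 3.209
Loading dose = maintenance dose × R = 765 × 3.209 ≈ 2450 mg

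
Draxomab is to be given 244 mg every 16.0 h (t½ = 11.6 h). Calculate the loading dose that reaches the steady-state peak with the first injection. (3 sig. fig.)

k = ln 2 / 11.6 = 0.05975 h⁻¹
Accumulation ratio R = 1 / (1 − e^(−kτ)) = 1 / (1 − e^(−0.05975×16.0)) = 1 / (1 − 0.3844) = 1.624
Loading dose = maintenance dose × R = 244 × 1.624 ≈ 396 mg

396 mg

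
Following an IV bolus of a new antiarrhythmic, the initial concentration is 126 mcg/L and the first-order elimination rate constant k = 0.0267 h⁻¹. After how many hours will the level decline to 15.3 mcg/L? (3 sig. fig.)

79.0 hours

C(t) = C₀ e^(−kt)  ⇒  t = ln(C₀/C) / k
t = ln(126/15.3) / 0.02670 = 2.108 / 0.02670 ≈ 79.0 hours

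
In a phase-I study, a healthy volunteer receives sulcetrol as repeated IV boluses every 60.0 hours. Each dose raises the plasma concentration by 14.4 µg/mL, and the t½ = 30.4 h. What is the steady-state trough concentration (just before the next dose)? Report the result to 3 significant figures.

k = ln 2 / 30.4 = 0.02280 h⁻¹
Fraction remaining after one interval: e^(−kτ) = e^(−0.02280 × 60.0) = 0.2546
R = 1 / (1 − 0.2546) = 1.342
Css,max = 14.4 × 1.342 = 19.32 µg/mL
Css,min = Css,max × e^(−kτ) = 19.32 × 0.2546 ≈ 4.92 µg/mL

4.92 µg/mL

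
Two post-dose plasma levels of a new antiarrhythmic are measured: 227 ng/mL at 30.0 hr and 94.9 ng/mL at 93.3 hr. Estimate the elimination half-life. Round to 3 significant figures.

50.3 hours

k = ln(C₁/C₂) / (t₂ − t₁) = ln(227/94.9) / (93.3 − 30.0)
  = 0.8721 / 63.30 = 0.01378 hr⁻¹
t½ = ln 2 / k = ln 2 / 0.01378 ≈ 50.3 hours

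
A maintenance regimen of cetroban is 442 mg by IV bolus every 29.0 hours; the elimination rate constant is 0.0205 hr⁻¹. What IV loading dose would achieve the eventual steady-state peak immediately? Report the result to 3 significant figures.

986 mg

Accumulation ratio R = 1 / (1 − e^(−kτ)) = 1 / (1 − e^(−0.02050×29.0)) = 1 / (1 − 0.5518) = 2.231
Loading dose = maintenance dose × R = 442 × 2.231 ≈ 986 mg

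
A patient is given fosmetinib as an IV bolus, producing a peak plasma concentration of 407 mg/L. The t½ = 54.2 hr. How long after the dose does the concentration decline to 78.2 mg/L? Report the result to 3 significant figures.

k = ln 2 / 54.2 = 0.01279 hr⁻¹
C(t) = C₀ e^(−kt)  ⇒  t = ln(C₀/C) / k
t = ln(407/78.2) / 0.01279 = 1.650 / 0.01279 ≈ 129 hours

129 hours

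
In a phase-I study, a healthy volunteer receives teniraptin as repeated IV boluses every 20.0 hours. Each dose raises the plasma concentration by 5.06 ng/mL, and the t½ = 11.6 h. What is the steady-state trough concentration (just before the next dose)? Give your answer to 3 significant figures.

2.20 ng/mL

k = ln 2 / 11.6 = 0.05975 h⁻¹
Fraction remaining after one interval: e^(−kτ) = e^(−0.05975 × 20.0) = 0.3027
R = 1 / (1 − 0.3027) = 1.434
Css,max = 5.06 × 1.434 = 7.256 ng/mL
Css,min = Css,max × e^(−kτ) = 7.256 × 0.3027 ≈ 2.20 ng/mL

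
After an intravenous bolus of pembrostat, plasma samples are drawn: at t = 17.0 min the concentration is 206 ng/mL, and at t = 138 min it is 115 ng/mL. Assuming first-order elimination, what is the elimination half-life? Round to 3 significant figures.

144 minutes

k = ln(C₁/C₂) / (t₂ − t₁) = ln(206/115) / (138 − 17.0)
  = 0.5829 / 121.0 = 0.004818 min⁻¹
t½ = ln 2 / k = ln 2 / 0.004818 ≈ 144 minutes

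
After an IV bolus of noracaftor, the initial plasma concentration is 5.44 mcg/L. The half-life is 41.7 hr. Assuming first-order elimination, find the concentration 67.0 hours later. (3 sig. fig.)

1.79 mcg/L

k = ln 2 / 41.7 = 0.01662 hr⁻¹
67.0 hr is 1.607 half-lives, so C = 5.44 × (1/2)^1.607 = 5.44 × 0.3283 ≈ 1.79 mcg/L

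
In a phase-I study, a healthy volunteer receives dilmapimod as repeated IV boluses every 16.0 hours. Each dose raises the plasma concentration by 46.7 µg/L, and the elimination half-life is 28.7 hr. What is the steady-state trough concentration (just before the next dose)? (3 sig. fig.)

k = ln 2 / 28.7 = 0.02415 hr⁻¹
Fraction remaining after one interval: e^(−kτ) = e^(−0.02415 × 16.0) = 0.6795
R = 1 / (1 − 0.6795) = 3.120
Css,max = 46.7 × 3.120 = 145.7 µg/L
Css,min = Css,max × e^(−kτ) = 145.7 × 0.6795 ≈ 99.0 µg/L

99.0 µg/L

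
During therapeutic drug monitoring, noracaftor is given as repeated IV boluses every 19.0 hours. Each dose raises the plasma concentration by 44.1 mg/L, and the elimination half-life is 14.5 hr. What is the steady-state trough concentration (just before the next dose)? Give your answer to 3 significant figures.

29.8 mg/L

k = ln 2 / 14.5 = 0.04780 hr⁻¹
Fraction remaining after one interval: e^(−kτ) = e^(−0.04780 × 19.0) = 0.4032
R = 1 / (1 − 0.4032) = 1.676
Css,max = 44.1 × 1.676 = 73.90 mg/L
Css,min = Css,max × e^(−kτ) = 73.90 × 0.4032 ≈ 29.8 mg/L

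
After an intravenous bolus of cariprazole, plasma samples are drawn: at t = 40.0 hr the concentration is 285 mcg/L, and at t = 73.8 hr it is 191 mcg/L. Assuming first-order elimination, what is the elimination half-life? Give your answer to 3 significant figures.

58.5 hours

k = ln(C₁/C₂) / (t₂ − t₁) = ln(285/191) / (73.8 − 40.0)
  = 0.4002 / 33.80 = 0.01184 hr⁻¹
t½ = ln 2 / k = ln 2 / 0.01184 ≈ 58.5 hours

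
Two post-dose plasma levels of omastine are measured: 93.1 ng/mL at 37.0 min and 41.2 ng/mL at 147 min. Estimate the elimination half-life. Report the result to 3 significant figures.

93.5 minutes

k = ln(C₁/C₂) / (t₂ − t₁) = ln(93.1/41.2) / (147 − 37.0)
  = 0.8152 / 110.0 = 0.007411 min⁻¹
t½ = ln 2 / k = ln 2 / 0.007411 ≈ 93.5 minutes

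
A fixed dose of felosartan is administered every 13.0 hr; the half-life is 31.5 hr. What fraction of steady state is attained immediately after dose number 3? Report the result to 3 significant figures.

0.576

k = ln 2 / 31.5 = 0.02200 hr⁻¹
f_n = 1 − e^(−nkτ) = 1 − e^(−3 × 0.02200 × 13.0) = 1 − e^(−0.8582) = 1 − 0.4239 ≈ 0.576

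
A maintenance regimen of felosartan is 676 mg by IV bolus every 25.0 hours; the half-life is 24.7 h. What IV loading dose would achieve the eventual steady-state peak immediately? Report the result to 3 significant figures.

k = ln 2 / 24.7 = 0.02806 h⁻¹
Accumulation ratio R = 1 / (1 − e^(−kτ)) = 1 / (1 − e^(−0.02806×25.0)) = 1 / (1 − 0.4958) = 1.983
Loading dose = maintenance dose × R = 676 × 1.983 ≈ 1340 mg

1340 mg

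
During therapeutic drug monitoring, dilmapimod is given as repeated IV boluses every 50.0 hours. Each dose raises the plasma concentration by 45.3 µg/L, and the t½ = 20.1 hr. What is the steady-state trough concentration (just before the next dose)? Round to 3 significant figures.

k = ln 2 / 20.1 = 0.03448 hr⁻¹
Fraction remaining after one interval: e^(−kτ) = e^(−0.03448 × 50.0) = 0.1783
R = 1 / (1 − 0.1783) = 1.217
Css,max = 45.3 × 1.217 = 55.13 µg/L
Css,min = Css,max × e^(−kτ) = 55.13 × 0.1783 ≈ 9.83 µg/L

9.83 µg/L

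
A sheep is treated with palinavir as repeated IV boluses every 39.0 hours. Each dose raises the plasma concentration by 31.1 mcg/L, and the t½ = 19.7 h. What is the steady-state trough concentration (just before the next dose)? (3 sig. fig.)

10.6 mcg/L

k = ln 2 / 19.7 = 0.03519 h⁻¹
Fraction remaining after one interval: e^(−kτ) = e^(−0.03519 × 39.0) = 0.2535
R = 1 / (1 − 0.2535) = 1.340
Css,max = 31.1 × 1.340 = 41.66 mcg/L
Css,min = Css,max × e^(−kτ) = 41.66 × 0.2535 ≈ 10.6 mcg/L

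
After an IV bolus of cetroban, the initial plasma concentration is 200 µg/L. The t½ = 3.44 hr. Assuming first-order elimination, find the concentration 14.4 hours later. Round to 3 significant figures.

11.0 µg/L

k = ln 2 / 3.44 = 0.2015 hr⁻¹
14.4 hr is 4.186 half-lives, so C = 200 × (1/2)^4.186 = 200 × 0.05494 ≈ 11.0 µg/L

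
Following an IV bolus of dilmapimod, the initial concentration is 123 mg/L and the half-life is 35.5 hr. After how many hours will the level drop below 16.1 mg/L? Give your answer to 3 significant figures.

k = ln 2 / 35.5 = 0.01953 hr⁻¹
C(t) = C₀ e^(−kt)  ⇒  t = ln(C₀/C) / k
t = ln(123/16.1) / 0.01953 = 2.033 / 0.01953 ≈ 104 hours

104 hours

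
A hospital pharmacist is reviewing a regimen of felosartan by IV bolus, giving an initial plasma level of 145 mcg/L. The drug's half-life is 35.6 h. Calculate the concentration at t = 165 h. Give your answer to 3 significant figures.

k = ln 2 / 35.6 = 0.01947 h⁻¹
C(t) = C₀ e^(−kt) = 145 × e^(−0.01947 × 165) = 145 × e^(−3.213) = 145 × 0.04025 ≈ 5.84 mcg/L

5.84 mcg/L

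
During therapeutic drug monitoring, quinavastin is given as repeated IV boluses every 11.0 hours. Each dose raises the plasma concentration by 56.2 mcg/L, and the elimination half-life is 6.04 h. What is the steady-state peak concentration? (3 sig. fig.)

k = ln 2 / 6.04 = 0.1148 h⁻¹
Fraction remaining after one interval: e^(−kτ) = e^(−0.1148 × 11.0) = 0.2830
R = 1 / (1 − 0.2830) = 1.395
Css,max = 56.2 × 1.395 ≈ 78.4 mcg/L

78.4 mcg/L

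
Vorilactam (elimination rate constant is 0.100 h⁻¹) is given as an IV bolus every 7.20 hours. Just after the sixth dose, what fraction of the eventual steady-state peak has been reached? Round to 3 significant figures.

f_n = 1 − e^(−nkτ) = 1 − e^(−6 × 0.1000 × 7.20) = 1 − e^(−4.320) = 1 − 0.01330 ≈ 0.987

0.987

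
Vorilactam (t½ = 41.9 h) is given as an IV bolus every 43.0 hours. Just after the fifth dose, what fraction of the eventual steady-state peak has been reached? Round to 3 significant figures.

k = ln 2 / 41.9 = 0.01654 h⁻¹
f_n = 1 − e^(−nkτ) = 1 − e^(−5 × 0.01654 × 43.0) = 1 − e^(−3.557) = 1 − 0.02853 ≈ 0.971

0.971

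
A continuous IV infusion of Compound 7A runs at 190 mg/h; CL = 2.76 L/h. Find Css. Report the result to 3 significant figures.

68.8 µg/mL

Css = infusion rate / CL = 190 / 2.76 ≈ 68.8 µg/mL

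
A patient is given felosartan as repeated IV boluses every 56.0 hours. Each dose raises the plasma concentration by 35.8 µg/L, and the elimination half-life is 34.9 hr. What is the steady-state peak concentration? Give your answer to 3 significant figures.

k = ln 2 / 34.9 = 0.01986 hr⁻¹
Fraction remaining after one interval: e^(−kτ) = e^(−0.01986 × 56.0) = 0.3288
R = 1 / (1 − 0.3288) = 1.490
Css,max = 35.8 × 1.490 ≈ 53.3 µg/L

53.3 µg/L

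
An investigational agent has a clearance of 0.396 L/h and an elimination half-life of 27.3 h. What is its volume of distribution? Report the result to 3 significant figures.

k = ln 2 / t½ = ln 2 / 27.3 = 0.02539 h⁻¹
V = CL / k = 0.396 / 0.02539 ≈ 15.6 L

15.6 L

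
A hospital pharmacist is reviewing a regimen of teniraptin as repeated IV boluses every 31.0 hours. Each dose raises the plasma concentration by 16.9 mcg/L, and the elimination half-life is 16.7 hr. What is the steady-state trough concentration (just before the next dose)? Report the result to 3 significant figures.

k = ln 2 / 16.7 = 0.04151 hr⁻¹
Fraction remaining after one interval: e^(−kτ) = e^(−0.04151 × 31.0) = 0.2762
R = 1 / (1 − 0.2762) = 1.382
Css,max = 16.9 × 1.382 = 23.35 mcg/L
Css,min = Css,max × e^(−kτ) = 23.35 × 0.2762 ≈ 6.45 mcg/L

6.45 mcg/L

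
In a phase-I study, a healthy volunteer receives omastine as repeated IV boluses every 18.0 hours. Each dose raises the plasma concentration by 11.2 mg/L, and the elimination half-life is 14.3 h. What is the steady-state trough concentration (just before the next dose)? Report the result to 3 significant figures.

8.04 mg/L

k = ln 2 / 14.3 = 0.04847 h⁻¹
Fraction remaining after one interval: e^(−kτ) = e^(−0.04847 × 18.0) = 0.4179
R = 1 / (1 − 0.4179) = 1.718
Css,max = 11.2 × 1.718 = 19.24 mg/L
Css,min = Css,max × e^(−kτ) = 19.24 × 0.4179 ≈ 8.04 mg/L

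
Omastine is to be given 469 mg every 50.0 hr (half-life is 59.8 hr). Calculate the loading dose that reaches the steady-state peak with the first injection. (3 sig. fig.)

k = ln 2 / 59.8 = 0.01159 hr⁻¹
Accumulation ratio R = 1 / (1 − e^(−kτ)) = 1 / (1 − e^(−0.01159×50.0)) = 1 / (1 − 0.5601) = 2.273
Loading dose = maintenance dose × R = 469 × 2.273 ≈ 1070 mg

1070 mg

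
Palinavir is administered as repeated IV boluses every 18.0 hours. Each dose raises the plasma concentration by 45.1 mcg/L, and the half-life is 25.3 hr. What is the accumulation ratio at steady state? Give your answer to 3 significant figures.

k = ln 2 / 25.3 = 0.02740 hr⁻¹
Fraction remaining after one interval: e^(−kτ) = e^(−0.02740 × 18.0) = 0.6107
R = 1 / (1 − 0.6107) = 1 / 0.3893 ≈ 2.57

2.57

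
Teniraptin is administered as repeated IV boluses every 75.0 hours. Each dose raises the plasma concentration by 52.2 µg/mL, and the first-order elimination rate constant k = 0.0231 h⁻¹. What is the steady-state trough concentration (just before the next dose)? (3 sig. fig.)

11.2 µg/mL

Fraction remaining after one interval: e^(−kτ) = e^(−0.02310 × 75.0) = 0.1768
R = 1 / (1 − 0.1768) = 1.215
Css,max = 52.2 × 1.215 = 63.41 µg/mL
Css,min = Css,max × e^(−kτ) = 63.41 × 0.1768 ≈ 11.2 µg/mL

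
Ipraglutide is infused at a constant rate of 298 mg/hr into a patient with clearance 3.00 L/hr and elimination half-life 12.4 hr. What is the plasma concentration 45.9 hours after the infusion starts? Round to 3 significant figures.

91.7 mg/L

Css = rate / CL = 298 / 3.00 = 99.33 mg/L
k = ln 2 / 12.4 = 0.05590 hr⁻¹
C(t) = Css (1 − e^(−kt)) = 99.33 × (1 − e^(−2.566)) = 99.33 × 0.9231 ≈ 91.7 mg/L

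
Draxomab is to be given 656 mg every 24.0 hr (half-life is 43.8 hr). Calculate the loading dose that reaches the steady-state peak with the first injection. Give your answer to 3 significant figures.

2080 mg

k = ln 2 / 43.8 = 0.01583 hr⁻¹
Accumulation ratio R = 1 / (1 − e^(−kτ)) = 1 / (1 − e^(−0.01583×24.0)) = 1 / (1 − 0.6840) = 3.164
Loading dose = maintenance dose × R = 656 × 3.164 ≈ 2080 mg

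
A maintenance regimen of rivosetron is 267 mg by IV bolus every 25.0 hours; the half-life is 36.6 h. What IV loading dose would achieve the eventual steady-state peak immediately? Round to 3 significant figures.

k = ln 2 / 36.6 = 0.01894 h⁻¹
Accumulation ratio R = 1 / (1 − e^(−kτ)) = 1 / (1 − e^(−0.01894×25.0)) = 1 / (1 − 0.6228) = 2.651
Loading dose = maintenance dose × R = 267 × 2.651 ≈ 708 mg

708 mg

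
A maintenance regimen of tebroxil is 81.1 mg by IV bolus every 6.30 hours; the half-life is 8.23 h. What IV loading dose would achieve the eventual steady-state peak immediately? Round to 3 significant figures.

197 mg

k = ln 2 / 8.23 = 0.08422 h⁻¹
Accumulation ratio R = 1 / (1 − e^(−kτ)) = 1 / (1 − e^(−0.08422×6.30)) = 1 / (1 − 0.5883) = 2.429
Loading dose = maintenance dose × R = 81.1 × 2.429 ≈ 197 mg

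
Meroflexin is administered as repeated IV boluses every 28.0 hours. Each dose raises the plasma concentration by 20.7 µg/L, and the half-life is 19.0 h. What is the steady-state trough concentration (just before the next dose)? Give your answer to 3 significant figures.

k = ln 2 / 19.0 = 0.03648 h⁻¹
Fraction remaining after one interval: e^(−kτ) = e^(−0.03648 × 28.0) = 0.3601
R = 1 / (1 − 0.3601) = 1.563
Css,max = 20.7 × 1.563 = 32.35 µg/L
Css,min = Css,max × e^(−kτ) = 32.35 × 0.3601 ≈ 11.6 µg/L

11.6 µg/L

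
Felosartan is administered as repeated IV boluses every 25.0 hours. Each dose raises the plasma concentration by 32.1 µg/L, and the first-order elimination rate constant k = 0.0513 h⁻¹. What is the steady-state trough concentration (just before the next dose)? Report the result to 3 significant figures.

Fraction remaining after one interval: e^(−kτ) = e^(−0.05130 × 25.0) = 0.2773
R = 1 / (1 − 0.2773) = 1.384
Css,max = 32.1 × 1.384 = 44.42 µg/L
Css,min = Css,max × e^(−kτ) = 44.42 × 0.2773 ≈ 12.3 µg/L

12.3 µg/L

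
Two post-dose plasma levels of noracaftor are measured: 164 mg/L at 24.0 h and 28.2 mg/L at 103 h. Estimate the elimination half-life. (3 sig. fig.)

k = ln(C₁/C₂) / (t₂ − t₁) = ln(164/28.2) / (103 − 24.0)
  = 1.761 / 79.00 = 0.02229 h⁻¹
t½ = ln 2 / k = ln 2 / 0.02229 ≈ 31.1 hours

31.1 hours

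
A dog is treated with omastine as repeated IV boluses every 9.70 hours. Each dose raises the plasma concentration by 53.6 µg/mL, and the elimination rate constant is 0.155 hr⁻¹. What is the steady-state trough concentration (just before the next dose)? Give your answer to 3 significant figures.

Fraction remaining after one interval: e^(−kτ) = e^(−0.1550 × 9.70) = 0.2224
R = 1 / (1 − 0.2224) = 1.286
Css,max = 53.6 × 1.286 = 68.93 µg/mL
Css,min = Css,max × e^(−kτ) = 68.93 × 0.2224 ≈ 15.3 µg/mL

15.3 µg/mL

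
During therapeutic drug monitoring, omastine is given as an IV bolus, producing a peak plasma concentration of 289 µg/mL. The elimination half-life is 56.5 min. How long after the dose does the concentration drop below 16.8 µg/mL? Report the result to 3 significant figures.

232 minutes

k = ln 2 / 56.5 = 0.01227 min⁻¹
C(t) = C₀ e^(−kt)  ⇒  t = ln(C₀/C) / k
t = ln(289/16.8) / 0.01227 = 2.845 / 0.01227 ≈ 232 minutes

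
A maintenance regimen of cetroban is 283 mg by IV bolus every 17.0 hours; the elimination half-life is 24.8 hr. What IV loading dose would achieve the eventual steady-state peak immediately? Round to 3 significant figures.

k = ln 2 / 24.8 = 0.02795 hr⁻¹
Accumulation ratio R = 1 / (1 − e^(−kτ)) = 1 / (1 − e^(−0.02795×17.0)) = 1 / (1 − 0.6218) = 2.644
Loading dose = maintenance dose × R = 283 × 2.644 ≈ 748 mg

748 mg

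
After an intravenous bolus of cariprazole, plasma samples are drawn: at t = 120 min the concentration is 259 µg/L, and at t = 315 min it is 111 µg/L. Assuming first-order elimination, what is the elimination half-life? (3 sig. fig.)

160 minutes

k = ln(C₁/C₂) / (t₂ − t₁) = ln(259/111) / (315 − 120)
  = 0.8473 / 195.0 = 0.004345 min⁻¹
t½ = ln 2 / k = ln 2 / 0.004345 ≈ 160 minutes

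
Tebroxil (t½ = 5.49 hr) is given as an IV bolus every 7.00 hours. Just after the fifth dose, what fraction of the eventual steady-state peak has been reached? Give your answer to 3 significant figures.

0.988

k = ln 2 / 5.49 = 0.1263 hr⁻¹
f_n = 1 − e^(−nkτ) = 1 − e^(−5 × 0.1263 × 7.00) = 1 − e^(−4.419) = 1 − 0.01205 ≈ 0.988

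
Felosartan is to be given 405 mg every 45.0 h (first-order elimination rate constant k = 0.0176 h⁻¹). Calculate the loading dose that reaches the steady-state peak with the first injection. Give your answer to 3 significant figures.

740 mg

Accumulation ratio R = 1 / (1 − e^(−kτ)) = 1 / (1 − e^(−0.01760×45.0)) = 1 / (1 − 0.4529) = 1.828
Loading dose = maintenance dose × R = 405 × 1.828 ≈ 740 mg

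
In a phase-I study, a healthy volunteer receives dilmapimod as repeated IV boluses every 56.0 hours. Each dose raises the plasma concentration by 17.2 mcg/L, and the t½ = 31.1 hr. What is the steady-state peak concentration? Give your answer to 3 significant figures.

k = ln 2 / 31.1 = 0.02229 hr⁻¹
Fraction remaining after one interval: e^(−kτ) = e^(−0.02229 × 56.0) = 0.2870
R = 1 / (1 − 0.2870) = 1.403
Css,max = 17.2 × 1.403 ≈ 24.1 mcg/L

24.1 mcg/L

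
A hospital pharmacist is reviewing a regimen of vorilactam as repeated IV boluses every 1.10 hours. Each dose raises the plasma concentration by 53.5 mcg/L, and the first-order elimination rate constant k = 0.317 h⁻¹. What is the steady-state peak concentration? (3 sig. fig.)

182 mcg/L

Fraction remaining after one interval: e^(−kτ) = e^(−0.3170 × 1.10) = 0.7056
R = 1 / (1 − 0.7056) = 3.397
Css,max = 53.5 × 3.397 ≈ 182 mcg/L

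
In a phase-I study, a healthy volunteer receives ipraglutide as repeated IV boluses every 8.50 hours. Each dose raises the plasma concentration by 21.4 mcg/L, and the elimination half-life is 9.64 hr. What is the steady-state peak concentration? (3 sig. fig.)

46.8 mcg/L

k = ln 2 / 9.64 = 0.07190 hr⁻¹
Fraction remaining after one interval: e^(−kτ) = e^(−0.07190 × 8.50) = 0.5427
R = 1 / (1 − 0.5427) = 2.187
Css,max = 21.4 × 2.187 ≈ 46.8 mcg/L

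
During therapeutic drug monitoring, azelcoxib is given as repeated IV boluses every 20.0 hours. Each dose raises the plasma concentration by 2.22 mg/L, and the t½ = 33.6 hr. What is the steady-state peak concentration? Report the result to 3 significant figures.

k = ln 2 / 33.6 = 0.02063 hr⁻¹
Fraction remaining after one interval: e^(−kτ) = e^(−0.02063 × 20.0) = 0.6619
R = 1 / (1 − 0.6619) = 2.958
Css,max = 2.22 × 2.958 ≈ 6.57 mg/L

6.57 mg/L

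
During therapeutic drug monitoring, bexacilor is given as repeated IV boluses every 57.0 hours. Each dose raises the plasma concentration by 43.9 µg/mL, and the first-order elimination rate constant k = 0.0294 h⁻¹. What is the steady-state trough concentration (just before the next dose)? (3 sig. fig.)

10.1 µg/mL

Fraction remaining after one interval: e^(−kτ) = e^(−0.02940 × 57.0) = 0.1872
R = 1 / (1 − 0.1872) = 1.230
Css,max = 43.9 × 1.230 = 54.01 µg/mL
Css,min = Css,max × e^(−kτ) = 54.01 × 0.1872 ≈ 10.1 µg/mL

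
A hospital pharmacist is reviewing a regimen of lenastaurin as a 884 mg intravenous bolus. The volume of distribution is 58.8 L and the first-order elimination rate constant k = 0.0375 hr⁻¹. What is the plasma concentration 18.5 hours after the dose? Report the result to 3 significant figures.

7.51 µg/mL

C₀ = dose / V = 884 / 58.8 = 15.03 µg/mL
C(t) = C₀ e^(−kt) = 15.03 × e^(−0.03750 × 18.5) = 15.03 × e^(−0.6937) = 15.03 × 0.4997 ≈ 7.51 µg/mL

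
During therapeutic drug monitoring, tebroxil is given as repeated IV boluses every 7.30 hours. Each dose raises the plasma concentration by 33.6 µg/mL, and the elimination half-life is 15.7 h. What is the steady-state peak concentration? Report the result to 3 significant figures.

122 µg/mL

k = ln 2 / 15.7 = 0.04415 h⁻¹
Fraction remaining after one interval: e^(−kτ) = e^(−0.04415 × 7.30) = 0.7245
R = 1 / (1 − 0.7245) = 3.630
Css,max = 33.6 × 3.630 ≈ 122 µg/mL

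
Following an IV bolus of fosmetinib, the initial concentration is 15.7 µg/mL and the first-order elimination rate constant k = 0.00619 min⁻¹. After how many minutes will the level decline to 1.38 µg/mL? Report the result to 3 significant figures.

393 minutes

C(t) = C₀ e^(−kt)  ⇒  t = ln(C₀/C) / k
t = ln(15.7/1.38) / 0.006190 = 2.432 / 0.006190 ≈ 393 minutes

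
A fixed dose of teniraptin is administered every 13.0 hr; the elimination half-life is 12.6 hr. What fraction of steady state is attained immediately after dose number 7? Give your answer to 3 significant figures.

0.993

k = ln 2 / 12.6 = 0.05501 hr⁻¹
f_n = 1 − e^(−nkτ) = 1 − e^(−7 × 0.05501 × 13.0) = 1 − e^(−5.006) = 1 − 0.006697 ≈ 0.993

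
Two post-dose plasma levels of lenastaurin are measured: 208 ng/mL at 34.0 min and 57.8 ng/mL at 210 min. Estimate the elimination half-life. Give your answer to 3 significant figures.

k = ln(C₁/C₂) / (t₂ − t₁) = ln(208/57.8) / (210 − 34.0)
  = 1.281 / 176.0 = 0.007276 min⁻¹
t½ = ln 2 / k = ln 2 / 0.007276 ≈ 95.3 minutes

95.3 minutes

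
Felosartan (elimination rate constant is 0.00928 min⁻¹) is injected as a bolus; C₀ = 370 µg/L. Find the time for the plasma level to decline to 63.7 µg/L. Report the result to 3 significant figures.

C(t) = C₀ e^(−kt)  ⇒  t = ln(C₀/C) / k
t = ln(370/63.7) / 0.009280 = 1.759 / 0.009280 ≈ 190 minutes

190 minutes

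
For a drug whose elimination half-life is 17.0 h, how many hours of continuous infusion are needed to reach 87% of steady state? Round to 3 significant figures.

k = ln 2 / 17.0 = 0.04077 h⁻¹
f = 1 − e^(−kt)  ⇒  t = −ln(1 − f) / k
t = −ln(1 − 0.87) / 0.04077 = 2.040 / 0.04077 ≈ 50.0 hours

50.0 hours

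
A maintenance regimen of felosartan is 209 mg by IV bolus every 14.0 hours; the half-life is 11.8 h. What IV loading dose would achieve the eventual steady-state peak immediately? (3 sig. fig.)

k = ln 2 / 11.8 = 0.05874 h⁻¹
Accumulation ratio R = 1 / (1 − e^(−kτ)) = 1 / (1 − e^(−0.05874×14.0)) = 1 / (1 − 0.4394) = 1.784
Loading dose = maintenance dose × R = 209 × 1.784 ≈ 373 mg

373 mg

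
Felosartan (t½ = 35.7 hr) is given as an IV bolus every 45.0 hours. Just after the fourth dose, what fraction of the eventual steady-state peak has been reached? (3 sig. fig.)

k = ln 2 / 35.7 = 0.01942 hr⁻¹
f_n = 1 − e^(−nkτ) = 1 − e^(−4 × 0.01942 × 45.0) = 1 − e^(−3.495) = 1 − 0.03035 ≈ 0.970

0.970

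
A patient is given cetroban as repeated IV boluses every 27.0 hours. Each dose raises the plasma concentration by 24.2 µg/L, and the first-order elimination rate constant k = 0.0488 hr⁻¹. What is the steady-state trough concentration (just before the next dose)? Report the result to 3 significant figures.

8.85 µg/L

Fraction remaining after one interval: e^(−kτ) = e^(−0.04880 × 27.0) = 0.2678
R = 1 / (1 − 0.2678) = 1.366
Css,max = 24.2 × 1.366 = 33.05 µg/L
Css,min = Css,max × e^(−kτ) = 33.05 × 0.2678 ≈ 8.85 µg/L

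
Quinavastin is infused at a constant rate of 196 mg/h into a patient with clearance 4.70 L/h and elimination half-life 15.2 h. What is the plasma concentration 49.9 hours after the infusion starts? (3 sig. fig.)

37.4 µg/mL

Css = rate / CL = 196 / 4.70 = 41.70 µg/mL
k = ln 2 / 15.2 = 0.04560 h⁻¹
C(t) = Css (1 − e^(−kt)) = 41.70 × (1 − e^(−2.276)) = 41.70 × 0.8973 ≈ 37.4 µg/mL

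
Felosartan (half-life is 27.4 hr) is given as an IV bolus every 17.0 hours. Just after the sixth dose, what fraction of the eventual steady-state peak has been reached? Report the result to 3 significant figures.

0.924

k = ln 2 / 27.4 = 0.02530 hr⁻¹
f_n = 1 − e^(−nkτ) = 1 − e^(−6 × 0.02530 × 17.0) = 1 − e^(−2.580) = 1 − 0.07575 ≈ 0.924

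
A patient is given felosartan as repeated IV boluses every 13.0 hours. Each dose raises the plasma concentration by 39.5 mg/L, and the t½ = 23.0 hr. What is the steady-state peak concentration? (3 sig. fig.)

122 mg/L

k = ln 2 / 23.0 = 0.03014 hr⁻¹
Fraction remaining after one interval: e^(−kτ) = e^(−0.03014 × 13.0) = 0.6759
R = 1 / (1 − 0.6759) = 3.085
Css,max = 39.5 × 3.085 ≈ 122 mg/L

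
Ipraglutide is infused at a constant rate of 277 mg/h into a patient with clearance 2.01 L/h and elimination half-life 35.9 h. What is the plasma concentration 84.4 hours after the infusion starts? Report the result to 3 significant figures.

111 mg/L

Css = rate / CL = 277 / 2.01 = 137.8 mg/L
k = ln 2 / 35.9 = 0.01931 h⁻¹
C(t) = Css (1 − e^(−kt)) = 137.8 × (1 − e^(−1.630)) = 137.8 × 0.8040 ≈ 111 mg/L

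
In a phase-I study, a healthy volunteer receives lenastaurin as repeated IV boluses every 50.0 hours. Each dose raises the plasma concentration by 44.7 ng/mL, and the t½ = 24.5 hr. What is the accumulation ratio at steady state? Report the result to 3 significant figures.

k = ln 2 / 24.5 = 0.02829 hr⁻¹
Fraction remaining after one interval: e^(−kτ) = e^(−0.02829 × 50.0) = 0.2430
R = 1 / (1 − 0.2430) = 1 / 0.7570 ≈ 1.32

1.32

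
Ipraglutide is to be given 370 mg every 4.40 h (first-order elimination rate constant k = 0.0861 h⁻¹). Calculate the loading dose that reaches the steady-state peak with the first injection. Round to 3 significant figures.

Accumulation ratio R = 1 / (1 − e^(−kτ)) = 1 / (1 − e^(−0.08610×4.40)) = 1 / (1 − 0.6847) = 3.171
Loading dose = maintenance dose × R = 370 × 3.171 ≈ 1170 mg

1170 mg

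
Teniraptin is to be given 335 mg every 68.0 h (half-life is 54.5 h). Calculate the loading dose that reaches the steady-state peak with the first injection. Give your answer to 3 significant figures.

k = ln 2 / 54.5 = 0.01272 h⁻¹
Accumulation ratio R = 1 / (1 − e^(−kτ)) = 1 / (1 − e^(−0.01272×68.0)) = 1 / (1 − 0.4211) = 1.727
Loading dose = maintenance dose × R = 335 × 1.727 ≈ 579 mg

579 mg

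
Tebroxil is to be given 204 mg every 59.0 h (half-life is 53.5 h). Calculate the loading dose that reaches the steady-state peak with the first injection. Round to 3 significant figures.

k = ln 2 / 53.5 = 0.01296 h⁻¹
Accumulation ratio R = 1 / (1 − e^(−kτ)) = 1 / (1 − e^(−0.01296×59.0)) = 1 / (1 − 0.4656) = 1.871
Loading dose = maintenance dose × R = 204 × 1.871 ≈ 382 mg

382 mg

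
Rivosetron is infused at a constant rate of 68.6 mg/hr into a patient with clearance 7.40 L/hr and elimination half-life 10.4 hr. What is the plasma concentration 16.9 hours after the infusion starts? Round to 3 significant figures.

Css = rate / CL = 68.6 / 7.40 = 9.270 µg/mL
k = ln 2 / 10.4 = 0.06665 hr⁻¹
C(t) = Css (1 − e^(−kt)) = 9.270 × (1 − e^(−1.126)) = 9.270 × 0.6758 ≈ 6.26 µg/mL

6.26 µg/mL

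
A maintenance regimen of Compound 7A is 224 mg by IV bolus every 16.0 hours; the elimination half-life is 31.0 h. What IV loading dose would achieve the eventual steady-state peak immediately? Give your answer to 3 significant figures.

k = ln 2 / 31.0 = 0.02236 h⁻¹
Accumulation ratio R = 1 / (1 − e^(−kτ)) = 1 / (1 − e^(−0.02236×16.0)) = 1 / (1 − 0.6992) = 3.325
Loading dose = maintenance dose × R = 224 × 3.325 ≈ 745 mg

745 mg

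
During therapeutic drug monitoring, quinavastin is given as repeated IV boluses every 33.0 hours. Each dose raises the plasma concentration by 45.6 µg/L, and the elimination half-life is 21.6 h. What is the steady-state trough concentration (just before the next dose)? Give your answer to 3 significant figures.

k = ln 2 / 21.6 = 0.03209 h⁻¹
Fraction remaining after one interval: e^(−kτ) = e^(−0.03209 × 33.0) = 0.3468
R = 1 / (1 − 0.3468) = 1.531
Css,max = 45.6 × 1.531 = 69.81 µg/L
Css,min = Css,max × e^(−kτ) = 69.81 × 0.3468 ≈ 24.2 µg/L

24.2 µg/L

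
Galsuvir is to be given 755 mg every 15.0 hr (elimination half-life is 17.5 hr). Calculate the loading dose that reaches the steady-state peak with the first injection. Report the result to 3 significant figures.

k = ln 2 / 17.5 = 0.03961 hr⁻¹
Accumulation ratio R = 1 / (1 − e^(−kτ)) = 1 / (1 − e^(−0.03961×15.0)) = 1 / (1 − 0.5520) = 2.232
Loading dose = maintenance dose × R = 755 × 2.232 ≈ 1690 mg

1690 mg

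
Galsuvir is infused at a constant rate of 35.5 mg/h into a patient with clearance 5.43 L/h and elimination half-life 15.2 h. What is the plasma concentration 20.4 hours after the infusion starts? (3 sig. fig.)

Css = rate / CL = 35.5 / 5.43 = 6.538 µg/mL
k = ln 2 / 15.2 = 0.04560 h⁻¹
C(t) = Css (1 − e^(−kt)) = 6.538 × (1 − e^(−0.9303)) = 6.538 × 0.6056 ≈ 3.96 µg/mL

3.96 µg/mL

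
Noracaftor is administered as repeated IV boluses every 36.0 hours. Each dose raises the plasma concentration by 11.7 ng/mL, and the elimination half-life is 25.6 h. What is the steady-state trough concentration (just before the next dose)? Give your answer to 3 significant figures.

7.09 ng/mL

k = ln 2 / 25.6 = 0.02708 h⁻¹
Fraction remaining after one interval: e^(−kτ) = e^(−0.02708 × 36.0) = 0.3773
R = 1 / (1 − 0.3773) = 1.606
Css,max = 11.7 × 1.606 = 18.79 ng/mL
Css,min = Css,max × e^(−kτ) = 18.79 × 0.3773 ≈ 7.09 ng/mL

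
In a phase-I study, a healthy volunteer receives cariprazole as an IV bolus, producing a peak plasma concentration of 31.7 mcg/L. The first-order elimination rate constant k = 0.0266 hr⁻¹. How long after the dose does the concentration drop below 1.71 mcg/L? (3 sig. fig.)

110 hours

C(t) = C₀ e^(−kt)  ⇒  t = ln(C₀/C) / k
t = ln(31.7/1.71) / 0.02660 = 2.920 / 0.02660 ≈ 110 hours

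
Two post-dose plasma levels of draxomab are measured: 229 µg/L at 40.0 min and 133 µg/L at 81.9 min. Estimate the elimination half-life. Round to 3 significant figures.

k = ln(C₁/C₂) / (t₂ − t₁) = ln(229/133) / (81.9 − 40.0)
  = 0.5434 / 41.90 = 0.01297 min⁻¹
t½ = ln 2 / k = ln 2 / 0.01297 ≈ 53.4 minutes

53.4 minutes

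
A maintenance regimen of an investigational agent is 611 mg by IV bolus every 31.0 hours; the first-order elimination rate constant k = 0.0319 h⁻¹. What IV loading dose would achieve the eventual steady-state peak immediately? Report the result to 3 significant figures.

973 mg

Accumulation ratio R = 1 / (1 − e^(−kτ)) = 1 / (1 − e^(−0.03190×31.0)) = 1 / (1 − 0.3720) = 1.592
Loading dose = maintenance dose × R = 611 × 1.592 ≈ 973 mg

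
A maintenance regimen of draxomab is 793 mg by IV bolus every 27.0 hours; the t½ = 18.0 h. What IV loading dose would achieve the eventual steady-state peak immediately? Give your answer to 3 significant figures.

1230 mg

k = ln 2 / 18.0 = 0.03851 h⁻¹
Accumulation ratio R = 1 / (1 − e^(−kτ)) = 1 / (1 − e^(−0.03851×27.0)) = 1 / (1 − 0.3536) = 1.547
Loading dose = maintenance dose × R = 793 × 1.547 ≈ 1230 mg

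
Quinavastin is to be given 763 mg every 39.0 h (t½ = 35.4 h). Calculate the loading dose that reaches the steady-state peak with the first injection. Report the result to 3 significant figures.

1430 mg

k = ln 2 / 35.4 = 0.01958 h⁻¹
Accumulation ratio R = 1 / (1 − e^(−kτ)) = 1 / (1 − e^(−0.01958×39.0)) = 1 / (1 − 0.4660) = 1.873
Loading dose = maintenance dose × R = 763 × 1.873 ≈ 1430 mg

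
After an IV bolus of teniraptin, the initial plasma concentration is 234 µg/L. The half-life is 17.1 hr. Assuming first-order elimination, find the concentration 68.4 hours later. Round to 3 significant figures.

14.6 µg/L

k = ln 2 / 17.1 = 0.04053 hr⁻¹
68.4 hr is 4.000 half-lives, so C = 234 × (1/2)^4.000 = 234 × 0.06250 ≈ 14.6 µg/L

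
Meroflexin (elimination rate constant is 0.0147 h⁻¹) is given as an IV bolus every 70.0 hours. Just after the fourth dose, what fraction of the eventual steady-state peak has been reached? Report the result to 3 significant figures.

0.984

f_n = 1 − e^(−nkτ) = 1 − e^(−4 × 0.01470 × 70.0) = 1 − e^(−4.116) = 1 − 0.01631 ≈ 0.984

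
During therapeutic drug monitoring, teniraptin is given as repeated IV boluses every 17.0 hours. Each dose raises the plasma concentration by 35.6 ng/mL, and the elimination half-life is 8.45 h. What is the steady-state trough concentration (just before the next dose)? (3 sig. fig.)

k = ln 2 / 8.45 = 0.08203 h⁻¹
Fraction remaining after one interval: e^(−kτ) = e^(−0.08203 × 17.0) = 0.2480
R = 1 / (1 − 0.2480) = 1.330
Css,max = 35.6 × 1.330 = 47.34 ng/mL
Css,min = Css,max × e^(−kτ) = 47.34 × 0.2480 ≈ 11.7 ng/mL

11.7 ng/mL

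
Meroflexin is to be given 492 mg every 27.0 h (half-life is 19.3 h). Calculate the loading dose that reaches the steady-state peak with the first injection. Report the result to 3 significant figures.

793 mg

k = ln 2 / 19.3 = 0.03591 h⁻¹
Accumulation ratio R = 1 / (1 − e^(−kτ)) = 1 / (1 − e^(−0.03591×27.0)) = 1 / (1 − 0.3792) = 1.611
Loading dose = maintenance dose × R = 492 × 1.611 ≈ 793 mg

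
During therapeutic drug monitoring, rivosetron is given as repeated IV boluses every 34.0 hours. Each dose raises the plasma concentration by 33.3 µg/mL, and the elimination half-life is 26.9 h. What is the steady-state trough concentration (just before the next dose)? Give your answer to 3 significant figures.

23.8 µg/mL

k = ln 2 / 26.9 = 0.02577 h⁻¹
Fraction remaining after one interval: e^(−kτ) = e^(−0.02577 × 34.0) = 0.4164
R = 1 / (1 − 0.4164) = 1.714
Css,max = 33.3 × 1.714 = 57.06 µg/mL
Css,min = Css,max × e^(−kτ) = 57.06 × 0.4164 ≈ 23.8 µg/mL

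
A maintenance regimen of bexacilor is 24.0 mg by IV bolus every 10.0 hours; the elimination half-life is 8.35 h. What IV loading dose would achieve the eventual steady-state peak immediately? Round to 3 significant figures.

k = ln 2 / 8.35 = 0.08301 h⁻¹
Accumulation ratio R = 1 / (1 − e^(−kτ)) = 1 / (1 − e^(−0.08301×10.0)) = 1 / (1 − 0.4360) = 1.773
Loading dose = maintenance dose × R = 24.0 × 1.773 ≈ 42.6 mg

42.6 mg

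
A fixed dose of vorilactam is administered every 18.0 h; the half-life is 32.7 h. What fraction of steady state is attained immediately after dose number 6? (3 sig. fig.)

0.899

k = ln 2 / 32.7 = 0.02120 h⁻¹
f_n = 1 − e^(−nkτ) = 1 − e^(−6 × 0.02120 × 18.0) = 1 − e^(−2.289) = 1 − 0.1013 ≈ 0.899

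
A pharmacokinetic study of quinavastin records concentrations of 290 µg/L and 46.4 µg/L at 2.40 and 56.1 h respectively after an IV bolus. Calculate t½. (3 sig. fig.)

20.3 hours

k = ln(C₁/C₂) / (t₂ − t₁) = ln(290/46.4) / (56.1 − 2.40)
  = 1.833 / 53.70 = 0.03413 h⁻¹
t½ = ln 2 / k = ln 2 / 0.03413 ≈ 20.3 hours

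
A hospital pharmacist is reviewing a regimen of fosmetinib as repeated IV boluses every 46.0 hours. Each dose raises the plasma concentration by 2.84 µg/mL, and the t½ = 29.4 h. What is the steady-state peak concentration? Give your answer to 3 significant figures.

k = ln 2 / 29.4 = 0.02358 h⁻¹
Fraction remaining after one interval: e^(−kτ) = e^(−0.02358 × 46.0) = 0.3381
R = 1 / (1 − 0.3381) = 1.511
Css,max = 2.84 × 1.511 ≈ 4.29 µg/mL

4.29 µg/mL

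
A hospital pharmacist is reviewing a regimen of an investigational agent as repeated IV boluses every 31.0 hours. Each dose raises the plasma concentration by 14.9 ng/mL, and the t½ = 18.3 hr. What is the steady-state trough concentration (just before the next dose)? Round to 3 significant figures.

k = ln 2 / 18.3 = 0.03788 hr⁻¹
Fraction remaining after one interval: e^(−kτ) = e^(−0.03788 × 31.0) = 0.3091
R = 1 / (1 − 0.3091) = 1.447
Css,max = 14.9 × 1.447 = 21.57 ng/mL
Css,min = Css,max × e^(−kτ) = 21.57 × 0.3091 ≈ 6.67 ng/mL

6.67 ng/mL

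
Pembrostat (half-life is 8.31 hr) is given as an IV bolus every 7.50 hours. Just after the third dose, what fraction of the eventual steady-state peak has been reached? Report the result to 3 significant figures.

k = ln 2 / 8.31 = 0.08341 hr⁻¹
f_n = 1 − e^(−nkτ) = 1 − e^(−3 × 0.08341 × 7.50) = 1 − e^(−1.877) = 1 − 0.1531 ≈ 0.847

0.847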